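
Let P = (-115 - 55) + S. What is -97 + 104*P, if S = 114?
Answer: -5921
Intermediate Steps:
P = -56 (P = (-115 - 55) + 114 = -170 + 114 = -56)
-97 + 104*P = -97 + 104*(-56) = -97 - 5824 = -5921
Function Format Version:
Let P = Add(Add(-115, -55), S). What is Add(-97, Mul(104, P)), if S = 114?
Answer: -5921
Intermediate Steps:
P = -56 (P = Add(Add(-115, -55), 114) = Add(-170, 114) = -56)
Add(-97, Mul(104, P)) = Add(-97, Mul(104, -56)) = Add(-97, -5824) = -5921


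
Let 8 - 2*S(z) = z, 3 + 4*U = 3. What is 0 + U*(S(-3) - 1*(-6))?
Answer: 0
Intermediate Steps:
U = 0 (U = -3/4 + (1/4)*3 = -3/4 + 3/4 = 0)
S(z) = 4 - z/2
0 + U*(S(-3) - 1*(-6)) = 0 + 0*((4 - 1/2*(-3)) - 1*(-6)) = 0 + 0*((4 + 3/2) + 6) = 0 + 0*(11/2 + 6) = 0 + 0*(23/2) = 0 + 0 = 0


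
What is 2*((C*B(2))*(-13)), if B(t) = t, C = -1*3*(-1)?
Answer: -156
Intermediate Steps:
C = 3 (C = -3*(-1) = 3)
2*((C*B(2))*(-13)) = 2*((3*2)*(-13)) = 2*(6*(-13)) = 2*(-78) = -156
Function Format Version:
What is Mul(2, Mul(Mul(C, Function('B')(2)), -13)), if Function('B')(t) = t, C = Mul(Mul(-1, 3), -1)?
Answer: -156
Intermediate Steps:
C = 3 (C = Mul(-3, -1) = 3)
Mul(2, Mul(Mul(C, Function('B')(2)), -13)) = Mul(2, Mul(Mul(3, 2), -13)) = Mul(2, Mul(6, -13)) = Mul(2, -78) = -156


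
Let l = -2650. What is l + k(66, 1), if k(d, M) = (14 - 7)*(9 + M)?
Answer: -2580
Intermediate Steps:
k(d, M) = 63 + 7*M (k(d, M) = 7*(9 + M) = 63 + 7*M)
l + k(66, 1) = -2650 + (63 + 7*1) = -2650 + (63 + 7) = -2650 + 70 = -2580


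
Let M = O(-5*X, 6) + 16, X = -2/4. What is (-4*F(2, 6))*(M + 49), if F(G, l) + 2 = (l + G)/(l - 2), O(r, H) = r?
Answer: 0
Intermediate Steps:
X = -½ (X = -2*¼ = -½ ≈ -0.50000)
F(G, l) = -2 + (G + l)/(-2 + l) (F(G, l) = -2 + (l + G)/(l - 2) = -2 + (G + l)/(-2 + l))
M = 37/2 (M = -5*(-½) + 16 = 5/2 + 16 = 37/2 ≈ 18.500)
(-4*F(2, 6))*(M + 49) = (-4*(4 + 2 - 1*6)/(-2 + 6))*(37/2 + 49) = -4*(4 + 2 - 6)/4*(135/2) = -0*(135/2) = -4*0*(135/2) = 0*(135/2) = 0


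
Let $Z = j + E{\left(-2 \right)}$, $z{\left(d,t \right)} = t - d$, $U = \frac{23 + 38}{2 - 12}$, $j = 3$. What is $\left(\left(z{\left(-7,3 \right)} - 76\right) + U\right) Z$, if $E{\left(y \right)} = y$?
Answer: $- \frac{721}{10} \approx -72.1$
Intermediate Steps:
$U = - \frac{61}{10}$ ($U = \frac{61}{-10} = 61 \left(- \frac{1}{10}\right) = - \frac{61}{10} \approx -6.1$)
$Z = 1$ ($Z = 3 - 2 = 1$)
$\left(\left(z{\left(-7,3 \right)} - 76\right) + U\right) Z = \left(\left(\left(3 - -7\right) - 76\right) - \frac{61}{10}\right) 1 = \left(\left(\left(3 + 7\right) - 76\right) - \frac{61}{10}\right) 1 = \left(\left(10 - 76\right) - \frac{61}{10}\right) 1 = \left(-66 - \frac{61}{10}\right) 1 = \left(- \frac{721}{10}\right) 1 = - \frac{721}{10}$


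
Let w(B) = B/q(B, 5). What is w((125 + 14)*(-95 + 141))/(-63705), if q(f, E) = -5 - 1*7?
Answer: 3197/382230 ≈ 0.0083641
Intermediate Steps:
q(f, E) = -12 (q(f, E) = -5 - 7 = -12)
w(B) = -B/12 (w(B) = B/(-12) = B*(-1/12) = -B/12)
w((125 + 14)*(-95 + 141))/(-63705) = -(125 + 14)*(-95 + 141)/12/(-63705) = -139*46/12*(-1/63705) = -1/12*6394*(-1/63705) = -3197/6*(-1/63705) = 3197/382230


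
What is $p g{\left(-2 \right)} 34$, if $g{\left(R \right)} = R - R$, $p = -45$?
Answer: $0$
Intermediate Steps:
$g{\left(R \right)} = 0$
$p g{\left(-2 \right)} 34 = \left(-45\right) 0 \cdot 34 = 0 \cdot 34 = 0$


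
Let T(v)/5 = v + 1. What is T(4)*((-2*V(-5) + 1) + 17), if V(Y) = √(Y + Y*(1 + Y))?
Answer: 450 - 50*√15 ≈ 256.35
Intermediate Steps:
T(v) = 5 + 5*v (T(v) = 5*(v + 1) = 5*(1 + v) = 5 + 5*v)
T(4)*((-2*V(-5) + 1) + 17) = (5 + 5*4)*((-2*√15 + 1) + 17) = (5 + 20)*((-2*√15 + 1) + 17) = 25*((-2*√15 + 1) + 17) = 25*((1 - 2*√15) + 17) = 25*(18 - 2*√15) = 450 - 50*√15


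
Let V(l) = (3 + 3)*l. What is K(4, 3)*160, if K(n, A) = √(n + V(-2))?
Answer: 320*I*√2 ≈ 452.55*I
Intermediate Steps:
V(l) = 6*l
K(n, A) = √(-12 + n) (K(n, A) = √(n + 6*(-2)) = √(n - 12) = √(-12 + n))
K(4, 3)*160 = √(-12 + 4)*160 = √(-8)*160 = (2*I*√2)*160 = 320*I*√2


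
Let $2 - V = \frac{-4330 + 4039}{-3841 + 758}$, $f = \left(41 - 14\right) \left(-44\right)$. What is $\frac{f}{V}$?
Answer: $- \frac{3662604}{5875} \approx -623.42$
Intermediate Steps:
$f = -1188$ ($f = 27 \left(-44\right) = -1188$)
$V = \frac{5875}{3083}$ ($V = 2 - \frac{-4330 + 4039}{-3841 + 758} = 2 - - \frac{291}{-3083} = 2 - \left(-291\right) \left(- \frac{1}{3083}\right) = 2 - \frac{291}{3083} = \frac{5875}{3083} \approx 1.9056$)
$\frac{f}{V} = - \frac{1188}{\frac{5875}{3083}} = \left(-1188\right) \frac{3083}{5875} = - \frac{3662604}{5875}$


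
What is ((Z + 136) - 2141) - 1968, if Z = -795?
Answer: -4768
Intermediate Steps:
((Z + 136) - 2141) - 1968 = ((-795 + 136) - 2141) - 1968 = (-659 - 2141) - 1968 = -2800 - 1968 = -4768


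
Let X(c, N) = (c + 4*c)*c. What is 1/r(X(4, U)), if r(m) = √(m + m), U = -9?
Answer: √10/40 ≈ 0.079057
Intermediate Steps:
X(c, N) = 5*c² (X(c, N) = (5*c)*c = 5*c²)
r(m) = √2*√m (r(m) = √(2*m) = √2*√m)
1/r(X(4, U)) = 1/(√2*√(5*4²)) = 1/(√2*√(5*16)) = 1/(√2*√80) = 1/(√2*(4*√5)) = 1/(4*√10) = √10/40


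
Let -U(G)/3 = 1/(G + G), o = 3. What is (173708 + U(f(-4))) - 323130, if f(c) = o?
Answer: -298845/2 ≈ -1.4942e+5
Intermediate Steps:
f(c) = 3
U(G) = -3/(2*G) (U(G) = -3/(G + G) = -3*1/(2*G) = -3/(2*G))
(173708 + U(f(-4))) - 323130 = (173708 - 3/2/3) - 323130 = (173708 - 3/2*1/3) - 323130 = (173708 - 1/2) - 323130 = 347415/2 - 323130 = -298845/2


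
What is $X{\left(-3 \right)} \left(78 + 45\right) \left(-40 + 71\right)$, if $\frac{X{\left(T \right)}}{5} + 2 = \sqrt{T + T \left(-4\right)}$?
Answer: $19065$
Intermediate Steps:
$X{\left(T \right)} = -10 + 5 \sqrt{3} \sqrt{- T}$ ($X{\left(T \right)} = -10 + 5 \sqrt{T + T \left(-4\right)} = -10 + 5 \sqrt{T - 4 T} = -10 + 5 \sqrt{- 3 T} = -10 + 5 \sqrt{3} \sqrt{- T}$)
$X{\left(-3 \right)} \left(78 + 45\right) \left(-40 + 71\right) = \left(-10 + 5 \sqrt{3} \sqrt{\left(-1\right) \left(-3\right)}\right) \left(78 + 45\right) \left(-40 + 71\right) = \left(-10 + 5 \sqrt{3} \sqrt{3}\right) 123 \cdot 31 = \left(-10 + 15\right) 3813 = 5 \cdot 3813 = 19065$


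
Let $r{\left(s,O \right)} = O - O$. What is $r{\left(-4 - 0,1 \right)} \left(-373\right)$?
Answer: $0$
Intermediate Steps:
$r{\left(s,O \right)} = 0$
$r{\left(-4 - 0,1 \right)} \left(-373\right) = 0 \left(-373\right) = 0$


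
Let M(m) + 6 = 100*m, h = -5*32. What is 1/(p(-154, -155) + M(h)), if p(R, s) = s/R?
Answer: -154/2464769 ≈ -6.2480e-5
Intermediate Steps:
h = -160
M(m) = -6 + 100*m
1/(p(-154, -155) + M(h)) = 1/(-155/(-154) + (-6 + 100*(-160))) = 1/(-155*(-1/154) + (-6 - 16000)) = 1/(155/154 - 16006) = 1/(-2464769/154) = -154/2464769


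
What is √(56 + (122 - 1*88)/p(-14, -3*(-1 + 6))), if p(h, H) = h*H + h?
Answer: √11010/14 ≈ 7.4949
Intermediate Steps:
p(h, H) = h + H*h (p(h, H) = H*h + h = h + H*h)
√(56 + (122 - 1*88)/p(-14, -3*(-1 + 6))) = √(56 + (122 - 1*88)/((-14*(1 - 3*(-1 + 6))))) = √(56 + (122 - 88)/((-14*(1 - 3*5)))) = √(56 + 34/((-14*(1 - 15)))) = √(56 + 34/((-14*(-14)))) = √(56 + 34/196) = √(56 + 34*(1/196)) = √(56 + 17/98) = √(5505/98) = √11010/14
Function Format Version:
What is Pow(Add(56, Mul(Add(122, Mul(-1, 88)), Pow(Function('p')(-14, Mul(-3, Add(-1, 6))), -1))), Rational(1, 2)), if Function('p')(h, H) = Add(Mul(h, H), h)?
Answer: Mul(Rational(1, 14), Pow(11010, Rational(1, 2))) ≈ 7.4949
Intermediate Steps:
Function('p')(h, H) = Add(h, Mul(H, h)) (Function('p')(h, H) = Add(Mul(H, h), h) = Add(h, Mul(H, h)))
Pow(Add(56, Mul(Add(122, Mul(-1, 88)), Pow(Function('p')(-14, Mul(-3, Add(-1, 6))), -1))), Rational(1, 2)) = Pow(Add(56, Mul(Add(122, Mul(-1, 88)), Pow(Mul(-14, Add(1, Mul(-3, Add(-1, 6)))), -1))), Rational(1, 2)) = Pow(Add(56, Mul(Add(122, -88), Pow(Mul(-14, Add(1, Mul(-3, 5))), -1))), Rational(1, 2)) = Pow(Add(56, Mul(34, Pow(Mul(-14, Add(1, -15)), -1))), Rational(1, 2)) = Pow(Add(56, Mul(34, Pow(Mul(-14, -14), -1))), Rational(1, 2)) = Pow(Add(56, Mul(34, Pow(196, -1))), Rational(1, 2)) = Pow(Add(56, Mul(34, Rational(1, 196))), Rational(1, 2)) = Pow(Add(56, Rational(17, 98)), Rational(1, 2)) = Pow(Rational(5505, 98), Rational(1, 2)) = Mul(Rational(1, 14), Pow(11010, Rational(1, 2)))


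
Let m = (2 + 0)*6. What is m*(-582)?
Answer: -6984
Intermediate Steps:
m = 12 (m = 2*6 = 12)
m*(-582) = 12*(-582) = -6984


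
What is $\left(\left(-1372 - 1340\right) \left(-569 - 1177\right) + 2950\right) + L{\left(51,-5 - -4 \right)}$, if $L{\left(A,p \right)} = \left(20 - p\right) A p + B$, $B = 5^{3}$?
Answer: $4737156$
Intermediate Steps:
$B = 125$
$L{\left(A,p \right)} = 125 + A p \left(20 - p\right)$ ($L{\left(A,p \right)} = \left(20 - p\right) A p + 125 = A \left(20 - p\right) p + 125 = A p \left(20 - p\right) + 125 = 125 + A p \left(20 - p\right)$)
$\left(\left(-1372 - 1340\right) \left(-569 - 1177\right) + 2950\right) + L{\left(51,-5 - -4 \right)} = \left(\left(-1372 - 1340\right) \left(-569 - 1177\right) + 2950\right) + \left(125 - 51 \left(-5 - -4\right)^{2} + 20 \cdot 51 \left(-5 - -4\right)\right) = \left(\left(-2712\right) \left(-1746\right) + 2950\right) + \left(125 - 51 \left(-5 + 4\right)^{2} + 20 \cdot 51 \left(-5 + 4\right)\right) = \left(4735152 + 2950\right) + \left(125 - 51 \left(-1\right)^{2} + 20 \cdot 51 \left(-1\right)\right) = 4738102 - \left(895 + 51\right) = 4738102 - 946 = 4737156$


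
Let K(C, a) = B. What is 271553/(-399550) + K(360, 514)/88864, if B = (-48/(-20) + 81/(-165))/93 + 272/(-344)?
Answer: -176920777843123/260309388512800 ≈ -0.67966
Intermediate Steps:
B = -11293/14663 (B = (-48*(-1/20) + 81*(-1/165))*(1/93) + 272*(-1/344) = (12/5 - 27/55)*(1/93) - 34/43 = (21/11)*(1/93) - 34/43 = 7/341 - 34/43 = -11293/14663 ≈ -0.77017)
K(C, a) = -11293/14663
271553/(-399550) + K(360, 514)/88864 = 271553/(-399550) - 11293/14663/88864 = 271553*(-1/399550) - 11293/14663*1/88864 = -271553/399550 - 11293/1303012832 = -176920777843123/260309388512800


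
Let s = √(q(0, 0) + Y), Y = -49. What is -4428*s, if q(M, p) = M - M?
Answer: -30996*I ≈ -30996.0*I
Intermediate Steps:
q(M, p) = 0
s = 7*I (s = √(0 - 49) = √(-49) = 7*I ≈ 7.0*I)
-4428*s = -30996*I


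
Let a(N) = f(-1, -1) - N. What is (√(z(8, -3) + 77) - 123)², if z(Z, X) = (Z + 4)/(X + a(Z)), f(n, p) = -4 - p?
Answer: (861 - √3731)²/49 ≈ 13059.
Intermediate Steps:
a(N) = -3 - N (a(N) = (-4 - 1*(-1)) - N = (-4 + 1) - N = -3 - N)
z(Z, X) = (4 + Z)/(-3 + X - Z) (z(Z, X) = (Z + 4)/(X + (-3 - Z)) = (4 + Z)/(-3 + X - Z))
(√(z(8, -3) + 77) - 123)² = (√((4 + 8)/(-3 - 3 - 1*8) + 77) - 123)² = (√(12/(-3 - 3 - 8) + 77) - 123)² = (√(12/(-14) + 77) - 123)² = (√(-1/14*12 + 77) - 123)² = (√(-6/7 + 77) - 123)² = (√(533/7) - 123)² = (√3731/7 - 123)² = (-123 + √3731/7)²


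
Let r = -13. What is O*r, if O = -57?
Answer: 741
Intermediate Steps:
O*r = -57*(-13) = 741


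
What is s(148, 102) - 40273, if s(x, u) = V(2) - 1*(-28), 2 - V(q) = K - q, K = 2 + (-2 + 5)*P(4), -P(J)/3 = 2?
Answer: -40225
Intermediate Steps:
P(J) = -6 (P(J) = -3*2 = -6)
K = -16 (K = 2 + (-2 + 5)*(-6) = 2 + 3*(-6) = 2 - 18 = -16)
V(q) = 18 + q (V(q) = 2 - (-16 - q) = 2 + (16 + q) = 18 + q)
s(x, u) = 48 (s(x, u) = (18 + 2) - 1*(-28) = 20 + 28 = 48)
s(148, 102) - 40273 = 48 - 40273 = -40225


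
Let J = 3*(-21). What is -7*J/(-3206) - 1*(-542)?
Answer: 248173/458 ≈ 541.86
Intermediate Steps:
J = -63
-7*J/(-3206) - 1*(-542) = -7*(-63)/(-3206) - 1*(-542) = 441*(-1/3206) + 542 = -63/458 + 542 = 248173/458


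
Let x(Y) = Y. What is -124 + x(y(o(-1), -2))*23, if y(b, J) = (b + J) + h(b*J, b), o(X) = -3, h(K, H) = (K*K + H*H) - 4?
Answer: 704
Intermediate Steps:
h(K, H) = -4 + H**2 + K**2 (h(K, H) = (K**2 + H**2) - 4 = (H**2 + K**2) - 4 = -4 + H**2 + K**2)
y(b, J) = -4 + J + b + b**2 + J**2*b**2 (y(b, J) = (b + J) + (-4 + b**2 + (b*J)**2) = (J + b) + (-4 + b**2 + (J*b)**2) = (J + b) + (-4 + b**2 + J**2*b**2) = -4 + J + b + b**2 + J**2*b**2)
-124 + x(y(o(-1), -2))*23 = -124 + (-4 - 2 - 3 + (-3)**2 + (-2)**2*(-3)**2)*23 = -124 + (-4 - 2 - 3 + 9 + 4*9)*23 = -124 + (-4 - 2 - 3 + 9 + 36)*23 = -124 + 36*23 = -124 + 828 = 704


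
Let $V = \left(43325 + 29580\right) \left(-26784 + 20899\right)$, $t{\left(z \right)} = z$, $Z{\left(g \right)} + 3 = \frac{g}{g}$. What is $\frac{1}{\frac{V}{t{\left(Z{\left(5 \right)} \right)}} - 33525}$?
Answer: $\frac{2}{428978875} \approx 4.6622 \cdot 10^{-9}$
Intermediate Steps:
$Z{\left(g \right)} = -2$ ($Z{\left(g \right)} = -3 + \frac{g}{g} = -3 + 1 = -2$)
$V = -429045925$ ($V = 72905 \left(-5885\right) = -429045925$)
$\frac{1}{\frac{V}{t{\left(Z{\left(5 \right)} \right)}} - 33525} = \frac{1}{- \frac{429045925}{-2} - 33525} = \frac{1}{\left(-429045925\right) \left(- \frac{1}{2}\right) - 33525} = \frac{1}{\frac{429045925}{2} - 33525} = \frac{1}{\frac{428978875}{2}} = \frac{2}{428978875}$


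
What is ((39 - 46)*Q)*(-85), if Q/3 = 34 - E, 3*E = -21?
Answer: 73185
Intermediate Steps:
E = -7 (E = (⅓)*(-21) = -7)
Q = 123 (Q = 3*(34 - 1*(-7)) = 3*(34 + 7) = 3*41 = 123)
((39 - 46)*Q)*(-85) = ((39 - 46)*123)*(-85) = -7*123*(-85) = -861*(-85) = 73185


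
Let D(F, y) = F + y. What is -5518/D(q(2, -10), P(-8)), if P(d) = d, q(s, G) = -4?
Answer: 2759/6 ≈ 459.83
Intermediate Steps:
-5518/D(q(2, -10), P(-8)) = -5518/(-4 - 8) = -5518/(-12) = -5518*(-1/12) = 2759/6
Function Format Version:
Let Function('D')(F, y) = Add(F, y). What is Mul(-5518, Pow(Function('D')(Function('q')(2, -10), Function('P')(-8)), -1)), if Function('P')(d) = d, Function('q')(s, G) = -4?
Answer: Rational(2759, 6) ≈ 459.83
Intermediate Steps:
Mul(-5518, Pow(Function('D')(Function('q')(2, -10), Function('P')(-8)), -1)) = Mul(-5518, Pow(Add(-4, -8), -1)) = Mul(-5518, Pow(-12, -1)) = Mul(-5518, Rational(-1, 12)) = Rational(2759, 6)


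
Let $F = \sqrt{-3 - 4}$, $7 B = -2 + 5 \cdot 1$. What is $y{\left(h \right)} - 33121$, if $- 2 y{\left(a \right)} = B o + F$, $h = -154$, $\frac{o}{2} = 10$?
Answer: $- \frac{231877}{7} - \frac{i \sqrt{7}}{2} \approx -33125.0 - 1.3229 i$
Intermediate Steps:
$o = 20$ ($o = 2 \cdot 10 = 20$)
$B = \frac{3}{7}$ ($B = \frac{-2 + 5 \cdot 1}{7} = \frac{-2 + 5}{7} = \frac{1}{7} \cdot 3 = \frac{3}{7} \approx 0.42857$)
$F = i \sqrt{7}$ ($F = \sqrt{-7} = i \sqrt{7} \approx 2.6458 i$)
$y{\left(a \right)} = - \frac{30}{7} - \frac{i \sqrt{7}}{2}$ ($y{\left(a \right)} = - \frac{\frac{3}{7} \cdot 20 + i \sqrt{7}}{2} = - \frac{\frac{60}{7} + i \sqrt{7}}{2} = - \frac{30}{7} - \frac{i \sqrt{7}}{2}$)
$y{\left(h \right)} - 33121 = \left(- \frac{30}{7} - \frac{i \sqrt{7}}{2}\right) - 33121 = - \frac{231877}{7} - \frac{i \sqrt{7}}{2}$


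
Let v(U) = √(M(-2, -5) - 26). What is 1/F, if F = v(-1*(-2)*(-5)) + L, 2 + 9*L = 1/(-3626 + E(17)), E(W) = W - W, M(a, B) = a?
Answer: -236694402/29871988777 - 2129955912*I*√7/29871988777 ≈ -0.0079236 - 0.18865*I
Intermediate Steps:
E(W) = 0
L = -7253/32634 (L = -2/9 + 1/(9*(-3626 + 0)) = -2/9 + (⅑)/(-3626) = -2/9 + (⅑)*(-1/3626) = -2/9 - 1/32634 = -7253/32634 ≈ -0.22225)
v(U) = 2*I*√7 (v(U) = √(-2 - 26) = √(-28) = 2*I*√7)
F = -7253/32634 + 2*I*√7 (F = 2*I*√7 - 7253/32634 = -7253/32634 + 2*I*√7 ≈ -0.22225 + 5.2915*I)
1/F = 1/(-7253/32634 + 2*I*√7)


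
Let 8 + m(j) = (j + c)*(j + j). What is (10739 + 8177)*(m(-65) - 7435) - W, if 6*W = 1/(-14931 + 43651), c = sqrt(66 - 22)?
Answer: 3282422355839/172320 - 4918160*sqrt(11) ≈ 2.7367e+6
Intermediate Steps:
c = 2*sqrt(11) (c = sqrt(44) = 2*sqrt(11) ≈ 6.6332)
m(j) = -8 + 2*j*(j + 2*sqrt(11)) (m(j) = -8 + (j + 2*sqrt(11))*(j + j) = -8 + (j + 2*sqrt(11))*(2*j) = -8 + 2*j*(j + 2*sqrt(11)))
W = 1/172320 (W = 1/(6*(-14931 + 43651)) = (1/6)/28720 = (1/6)*(1/28720) = 1/172320 ≈ 5.8032e-6)
(10739 + 8177)*(m(-65) - 7435) - W = (10739 + 8177)*((-8 + 2*(-65)**2 + 4*(-65)*sqrt(11)) - 7435) - 1*1/172320 = 18916*((-8 + 2*4225 - 260*sqrt(11)) - 7435) - 1/172320 = 18916*((-8 + 8450 - 260*sqrt(11)) - 7435) - 1/172320 = 18916*((8442 - 260*sqrt(11)) - 7435) - 1/172320 = 18916*(1007 - 260*sqrt(11)) - 1/172320 = (19048412 - 4918160*sqrt(11)) - 1/172320 = 3282422355839/172320 - 4918160*sqrt(11)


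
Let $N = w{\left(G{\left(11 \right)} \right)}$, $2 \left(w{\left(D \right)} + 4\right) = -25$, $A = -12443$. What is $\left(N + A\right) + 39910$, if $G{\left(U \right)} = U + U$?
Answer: $\frac{54901}{2} \approx 27451.0$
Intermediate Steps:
$G{\left(U \right)} = 2 U$
$w{\left(D \right)} = - \frac{33}{2}$ ($w{\left(D \right)} = -4 + \frac{1}{2} \left(-25\right) = -4 - \frac{25}{2} = - \frac{33}{2}$)
$N = - \frac{33}{2} \approx -16.5$
$\left(N + A\right) + 39910 = \left(- \frac{33}{2} - 12443\right) + 39910 = - \frac{24919}{2} + 39910 = \frac{54901}{2}$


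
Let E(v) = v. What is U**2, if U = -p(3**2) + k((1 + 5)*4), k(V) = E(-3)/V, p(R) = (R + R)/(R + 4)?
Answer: 24649/10816 ≈ 2.2789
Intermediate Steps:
p(R) = 2*R/(4 + R) (p(R) = (2*R)/(4 + R) = 2*R/(4 + R))
k(V) = -3/V
U = -157/104 (U = -2*3**2/(4 + 3**2) - 3*1/(4*(1 + 5)) = -2*9/(4 + 9) - 3/(6*4) = -2*9/13 - 3/24 = -2*9/13 - 3*1/24 = -1*18/13 - 1/8 = -18/13 - 1/8 = -157/104 ≈ -1.5096)
U**2 = (-157/104)**2 = 24649/10816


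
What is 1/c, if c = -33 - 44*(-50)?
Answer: 1/2167 ≈ 0.00046147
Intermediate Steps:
c = 2167 (c = -33 + 2200 = 2167)
1/c = 1/2167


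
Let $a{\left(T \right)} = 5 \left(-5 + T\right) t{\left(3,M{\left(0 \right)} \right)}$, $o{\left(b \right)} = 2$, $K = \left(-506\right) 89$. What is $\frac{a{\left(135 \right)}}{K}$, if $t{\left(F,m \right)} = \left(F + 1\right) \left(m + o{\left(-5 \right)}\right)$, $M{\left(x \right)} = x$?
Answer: $- \frac{2600}{22517} \approx -0.11547$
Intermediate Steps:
$K = -45034$
$t{\left(F,m \right)} = \left(1 + F\right) \left(2 + m\right)$ ($t{\left(F,m \right)} = \left(F + 1\right) \left(m + 2\right) = \left(1 + F\right) \left(2 + m\right)$)
$a{\left(T \right)} = -200 + 40 T$ ($a{\left(T \right)} = 5 \left(-5 + T\right) \left(2 + 0 + 2 \cdot 3 + 3 \cdot 0\right) = \left(-25 + 5 T\right) \left(2 + 0 + 6 + 0\right) = \left(-25 + 5 T\right) 8 = -200 + 40 T$)
$\frac{a{\left(135 \right)}}{K} = \frac{-200 + 40 \cdot 135}{-45034} = \left(-200 + 5400\right) \left(- \frac{1}{45034}\right) = 5200 \left(- \frac{1}{45034}\right) = - \frac{2600}{22517}$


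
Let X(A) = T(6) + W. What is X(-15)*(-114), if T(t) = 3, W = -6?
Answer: 342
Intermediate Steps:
X(A) = -3 (X(A) = 3 - 6 = -3)
X(-15)*(-114) = -3*(-114) = 342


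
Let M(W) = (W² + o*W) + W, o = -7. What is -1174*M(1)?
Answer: 5870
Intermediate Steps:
M(W) = W² - 6*W (M(W) = (W² - 7*W) + W = W² - 6*W)
-1174*M(1) = -1174*(-6 + 1) = -1174*(-5) = 5870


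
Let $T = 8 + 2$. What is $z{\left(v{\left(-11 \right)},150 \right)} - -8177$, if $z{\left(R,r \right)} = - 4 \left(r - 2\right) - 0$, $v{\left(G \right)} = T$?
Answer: $7585$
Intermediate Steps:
$T = 10$
$v{\left(G \right)} = 10$
$z{\left(R,r \right)} = 8 - 4 r$ ($z{\left(R,r \right)} = - 4 \left(-2 + r\right) + 0 = \left(8 - 4 r\right) + 0 = 8 - 4 r$)
$z{\left(v{\left(-11 \right)},150 \right)} - -8177 = \left(8 - 600\right) - -8177 = \left(8 - 600\right) + 8177 = -592 + 8177 = 7585$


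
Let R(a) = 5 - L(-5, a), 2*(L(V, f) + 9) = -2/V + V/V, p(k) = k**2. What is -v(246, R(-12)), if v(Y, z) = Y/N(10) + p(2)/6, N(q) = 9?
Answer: -28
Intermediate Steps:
L(V, f) = -17/2 - 1/V (L(V, f) = -9 + (-2/V + V/V)/2 = -9 + (-2/V + 1)/2 = -9 + (1 - 2/V)/2 = -9 + (1/2 - 1/V) = -17/2 - 1/V)
R(a) = 133/10 (R(a) = 5 - (-17/2 - 1/(-5)) = 5 - (-17/2 - 1*(-1/5)) = 5 - (-17/2 + 1/5) = 5 - 1*(-83/10) = 5 + 83/10 = 133/10)
v(Y, z) = 2/3 + Y/9 (v(Y, z) = Y/9 + 2**2/6 = Y*(1/9) + 4*(1/6) = Y/9 + 2/3 = 2/3 + Y/9)
-v(246, R(-12)) = -(2/3 + (1/9)*246) = -(2/3 + 82/3) = -1*28 = -28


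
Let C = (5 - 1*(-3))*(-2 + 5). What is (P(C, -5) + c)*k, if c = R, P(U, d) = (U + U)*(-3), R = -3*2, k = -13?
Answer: 1950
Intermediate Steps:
C = 24 (C = (5 + 3)*3 = 8*3 = 24)
R = -6
P(U, d) = -6*U (P(U, d) = (2*U)*(-3) = -6*U)
c = -6
(P(C, -5) + c)*k = (-6*24 - 6)*(-13) = (-144 - 6)*(-13) = -150*(-13) = 1950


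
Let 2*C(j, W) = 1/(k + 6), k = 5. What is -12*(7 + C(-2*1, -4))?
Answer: -930/11 ≈ -84.545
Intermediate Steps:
C(j, W) = 1/22 (C(j, W) = 1/(2*(5 + 6)) = (1/2)/11 = (1/2)*(1/11) = 1/22)
-12*(7 + C(-2*1, -4)) = -12*(7 + 1/22) = -12*155/22 = -930/11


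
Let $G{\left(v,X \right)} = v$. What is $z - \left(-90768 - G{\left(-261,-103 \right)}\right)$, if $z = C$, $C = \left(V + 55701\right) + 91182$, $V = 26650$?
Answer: $264040$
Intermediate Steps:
$C = 173533$ ($C = \left(26650 + 55701\right) + 91182 = 82351 + 91182 = 173533$)
$z = 173533$
$z - \left(-90768 - G{\left(-261,-103 \right)}\right) = 173533 - \left(-90768 - -261\right) = 173533 - \left(-90768 + 261\right) = 173533 - -90507 = 173533 + 90507 = 264040$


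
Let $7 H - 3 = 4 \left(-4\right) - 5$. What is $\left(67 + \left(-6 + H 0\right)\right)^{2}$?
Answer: $3721$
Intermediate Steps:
$H = - \frac{18}{7}$ ($H = \frac{3}{7} + \frac{4 \left(-4\right) - 5}{7} = \frac{3}{7} + \frac{-16 - 5}{7} = \frac{3}{7} + \frac{1}{7} \left(-21\right) = \frac{3}{7} - 3 = - \frac{18}{7} \approx -2.5714$)
$\left(67 + \left(-6 + H 0\right)\right)^{2} = \left(67 - 6\right)^{2} = 61^{2} = 3721$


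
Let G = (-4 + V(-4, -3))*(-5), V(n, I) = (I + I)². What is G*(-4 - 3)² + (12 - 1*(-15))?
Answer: -7813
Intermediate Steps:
V(n, I) = 4*I² (V(n, I) = (2*I)² = 4*I²)
G = -160 (G = (-4 + 4*(-3)²)*(-5) = (-4 + 4*9)*(-5) = (-4 + 36)*(-5) = 32*(-5) = -160)
G*(-4 - 3)² + (12 - 1*(-15)) = -160*(-4 - 3)² + (12 - 1*(-15)) = -160*(-7)² + (12 + 15) = -160*49 + 27 = -7840 + 27 = -7813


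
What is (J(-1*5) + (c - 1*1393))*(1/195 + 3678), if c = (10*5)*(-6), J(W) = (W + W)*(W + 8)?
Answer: -1235754553/195 ≈ -6.3372e+6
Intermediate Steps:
J(W) = 2*W*(8 + W) (J(W) = (2*W)*(8 + W) = 2*W*(8 + W))
c = -300 (c = 50*(-6) = -300)
(J(-1*5) + (c - 1*1393))*(1/195 + 3678) = (2*(-1*5)*(8 - 1*5) + (-300 - 1*1393))*(1/195 + 3678) = (2*(-5)*(8 - 5) + (-300 - 1393))*(1/195 + 3678) = (2*(-5)*3 - 1693)*(717211/195) = (-30 - 1693)*(717211/195) = -1723*717211/195 = -1235754553/195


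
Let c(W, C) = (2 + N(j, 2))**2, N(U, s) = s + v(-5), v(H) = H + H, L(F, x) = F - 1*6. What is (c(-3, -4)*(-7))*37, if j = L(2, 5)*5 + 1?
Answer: -9324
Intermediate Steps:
L(F, x) = -6 + F (L(F, x) = F - 6 = -6 + F)
v(H) = 2*H
j = -19 (j = (-6 + 2)*5 + 1 = -4*5 + 1 = -20 + 1 = -19)
N(U, s) = -10 + s (N(U, s) = s + 2*(-5) = s - 10 = -10 + s)
c(W, C) = 36 (c(W, C) = (2 + (-10 + 2))**2 = (2 - 8)**2 = (-6)**2 = 36)
(c(-3, -4)*(-7))*37 = (36*(-7))*37 = -252*37 = -9324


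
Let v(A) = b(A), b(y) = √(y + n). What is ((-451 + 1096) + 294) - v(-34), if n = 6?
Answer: 939 - 2*I*√7 ≈ 939.0 - 5.2915*I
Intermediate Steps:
b(y) = √(6 + y) (b(y) = √(y + 6) = √(6 + y))
v(A) = √(6 + A)
((-451 + 1096) + 294) - v(-34) = ((-451 + 1096) + 294) - √(6 - 34) = (645 + 294) - √(-28) = 939 - 2*I*√7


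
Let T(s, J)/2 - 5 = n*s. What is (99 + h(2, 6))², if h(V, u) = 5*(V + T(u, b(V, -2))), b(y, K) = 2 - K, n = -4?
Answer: 6561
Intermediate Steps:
T(s, J) = 10 - 8*s (T(s, J) = 10 + 2*(-4*s) = 10 - 8*s)
h(V, u) = 50 - 40*u + 5*V (h(V, u) = 5*(V + (10 - 8*u)) = 5*(10 + V - 8*u) = 50 - 40*u + 5*V)
(99 + h(2, 6))² = (99 + (50 - 40*6 + 5*2))² = (99 + (50 - 240 + 10))² = (99 - 180)² = (-81)² = 6561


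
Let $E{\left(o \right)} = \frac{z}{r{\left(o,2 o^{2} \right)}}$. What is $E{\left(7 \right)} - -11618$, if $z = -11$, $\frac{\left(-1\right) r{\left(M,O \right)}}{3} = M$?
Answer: $\frac{243989}{21} \approx 11619.0$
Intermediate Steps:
$r{\left(M,O \right)} = - 3 M$
$E{\left(o \right)} = \frac{11}{3 o}$ ($E{\left(o \right)} = - \frac{11}{\left(-3\right) o} = - 11 \left(- \frac{1}{3 o}\right) = \frac{11}{3 o}$)
$E{\left(7 \right)} - -11618 = \frac{11}{3 \cdot 7} - -11618 = \frac{11}{3} \cdot \frac{1}{7} + 11618 = \frac{11}{21} + 11618 = \frac{243989}{21}$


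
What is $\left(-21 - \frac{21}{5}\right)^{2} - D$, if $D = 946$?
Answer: $- \frac{7774}{25} \approx -310.96$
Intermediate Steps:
$\left(-21 - \frac{21}{5}\right)^{2} - D = \left(-21 - \frac{21}{5}\right)^{2} - 946 = \left(- \frac{126}{5}\right)^{2} - 946 = \frac{15876}{25} - 946 = - \frac{7774}{25}$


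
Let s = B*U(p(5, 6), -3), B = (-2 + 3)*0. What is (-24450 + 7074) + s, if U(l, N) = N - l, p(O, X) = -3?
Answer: -17376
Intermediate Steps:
B = 0 (B = 1*0 = 0)
s = 0 (s = 0*(-3 - 1*(-3)) = 0*(-3 + 3) = 0*0 = 0)
(-24450 + 7074) + s = (-24450 + 7074) + 0 = -17376 + 0 = -17376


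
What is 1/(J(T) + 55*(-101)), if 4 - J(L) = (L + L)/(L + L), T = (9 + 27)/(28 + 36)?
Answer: -1/5552 ≈ -0.00018012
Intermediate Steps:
T = 9/16 (T = 36/64 = 36*(1/64) = 9/16 ≈ 0.56250)
J(L) = 3 (J(L) = 4 - (L + L)/(L + L) = 4 - 2*L/(2*L) = 4 - 2*L*1/(2*L) = 4 - 1*1 = 4 - 1 = 3)
1/(J(T) + 55*(-101)) = 1/(3 + 55*(-101)) = 1/(3 - 5555) = 1/(-5552) = -1/5552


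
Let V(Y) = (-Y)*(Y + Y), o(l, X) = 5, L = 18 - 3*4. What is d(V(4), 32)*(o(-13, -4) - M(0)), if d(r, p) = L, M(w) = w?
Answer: 30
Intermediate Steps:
L = 6 (L = 18 - 1*12 = 18 - 12 = 6)
V(Y) = -2*Y² (V(Y) = (-Y)*(2*Y) = -2*Y²)
d(r, p) = 6
d(V(4), 32)*(o(-13, -4) - M(0)) = 6*(5 - 1*0) = 6*(5 + 0) = 6*5 = 30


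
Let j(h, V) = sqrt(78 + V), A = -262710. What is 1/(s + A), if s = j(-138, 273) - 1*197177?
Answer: -459887/211496052418 - 3*sqrt(39)/211496052418 ≈ -2.1745e-6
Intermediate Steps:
s = -197177 + 3*sqrt(39) (s = sqrt(78 + 273) - 1*197177 = sqrt(351) - 197177 = 3*sqrt(39) - 197177 = -197177 + 3*sqrt(39) ≈ -1.9716e+5)
1/(s + A) = 1/((-197177 + 3*sqrt(39)) - 262710) = 1/(-459887 + 3*sqrt(39))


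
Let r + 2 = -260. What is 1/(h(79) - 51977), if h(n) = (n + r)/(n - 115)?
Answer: -12/623663 ≈ -1.9241e-5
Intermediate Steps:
r = -262 (r = -2 - 260 = -262)
h(n) = (-262 + n)/(-115 + n) (h(n) = (n - 262)/(n - 115) = (-262 + n)/(-115 + n))
1/(h(79) - 51977) = 1/((-262 + 79)/(-115 + 79) - 51977) = 1/(-183/(-36) - 51977) = 1/(-1/36*(-183) - 51977) = 1/(61/12 - 51977) = 1/(-623663/12) = -12/623663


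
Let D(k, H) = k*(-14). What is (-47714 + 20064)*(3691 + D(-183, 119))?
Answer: -172895450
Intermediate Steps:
D(k, H) = -14*k
(-47714 + 20064)*(3691 + D(-183, 119)) = (-47714 + 20064)*(3691 - 14*(-183)) = -27650*(3691 + 2562) = -27650*6253 = -172895450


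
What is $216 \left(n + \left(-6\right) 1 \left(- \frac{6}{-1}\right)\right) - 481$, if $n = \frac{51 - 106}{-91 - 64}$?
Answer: $- \frac{253591}{31} \approx -8180.4$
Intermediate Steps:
$n = \frac{11}{31}$ ($n = - \frac{55}{-155} = \left(-55\right) \left(- \frac{1}{155}\right) = \frac{11}{31} \approx 0.35484$)
$216 \left(n + \left(-6\right) 1 \left(- \frac{6}{-1}\right)\right) - 481 = 216 \left(\frac{11}{31} + \left(-6\right) 1 \left(- \frac{6}{-1}\right)\right) - 481 = 216 \left(\frac{11}{31} - 6 \left(\left(-6\right) \left(-1\right)\right)\right) - 481 = 216 \left(\frac{11}{31} - 36\right) - 481 = 216 \left(- \frac{1105}{31}\right) - 481 = - \frac{238680}{31} - 481 = - \frac{253591}{31}$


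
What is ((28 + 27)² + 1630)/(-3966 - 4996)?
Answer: -4655/8962 ≈ -0.51941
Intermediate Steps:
((28 + 27)² + 1630)/(-3966 - 4996) = (55² + 1630)/(-8962) = (3025 + 1630)*(-1/8962) = 4655*(-1/8962) = -4655/8962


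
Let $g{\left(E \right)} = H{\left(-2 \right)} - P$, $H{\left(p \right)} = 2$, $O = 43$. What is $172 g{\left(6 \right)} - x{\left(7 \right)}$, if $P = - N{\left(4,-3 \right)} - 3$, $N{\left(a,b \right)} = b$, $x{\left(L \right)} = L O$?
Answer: $43$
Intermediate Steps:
$x{\left(L \right)} = 43 L$ ($x{\left(L \right)} = L 43 = 43 L$)
$P = 0$ ($P = \left(-1\right) \left(-3\right) - 3 = 3 - 3 = 0$)
$g{\left(E \right)} = 2$ ($g{\left(E \right)} = 2 - 0 = 2 + 0 = 2$)
$172 g{\left(6 \right)} - x{\left(7 \right)} = 172 \cdot 2 - 43 \cdot 7 = 344 - 301 = 43$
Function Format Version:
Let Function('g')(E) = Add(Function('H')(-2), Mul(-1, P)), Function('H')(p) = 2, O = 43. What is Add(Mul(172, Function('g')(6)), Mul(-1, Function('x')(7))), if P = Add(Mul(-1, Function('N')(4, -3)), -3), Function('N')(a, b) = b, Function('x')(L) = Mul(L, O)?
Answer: 43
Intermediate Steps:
Function('x')(L) = Mul(43, L) (Function('x')(L) = Mul(L, 43) = Mul(43, L))
P = 0 (P = Add(Mul(-1, -3), -3) = Add(3, -3) = 0)
Function('g')(E) = 2 (Function('g')(E) = Add(2, Mul(-1, 0)) = Add(2, 0) = 2)
Add(Mul(172, Function('g')(6)), Mul(-1, Function('x')(7))) = Add(Mul(172, 2), Mul(-1, Mul(43, 7))) = Add(344, Mul(-1, 301)) = Add(344, -301) = 43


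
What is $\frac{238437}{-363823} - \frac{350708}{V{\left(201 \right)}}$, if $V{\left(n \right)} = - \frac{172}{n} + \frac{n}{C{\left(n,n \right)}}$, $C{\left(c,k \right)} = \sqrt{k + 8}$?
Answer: $- \frac{922336109781347397}{591597206959135} - \frac{2847959735508 \sqrt{209}}{1626057745} \approx -26880.0$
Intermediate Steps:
$C{\left(c,k \right)} = \sqrt{8 + k}$
$V{\left(n \right)} = - \frac{172}{n} + \frac{n}{\sqrt{8 + n}}$
$\frac{238437}{-363823} - \frac{350708}{V{\left(201 \right)}} = \frac{238437}{-363823} - \frac{350708}{- \frac{172}{201} + \frac{201}{\sqrt{8 + 201}}} = 238437 \left(- \frac{1}{363823}\right) - \frac{350708}{\left(-172\right) \frac{1}{201} + \frac{201}{\sqrt{209}}} = - \frac{238437}{363823} - \frac{350708}{- \frac{172}{201} + 201 \frac{\sqrt{209}}{209}} = - \frac{238437}{363823} - \frac{350708}{- \frac{172}{201} + \frac{201 \sqrt{209}}{209}}$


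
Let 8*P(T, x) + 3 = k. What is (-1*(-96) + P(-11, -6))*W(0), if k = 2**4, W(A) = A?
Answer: 0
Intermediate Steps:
k = 16
P(T, x) = 13/8 (P(T, x) = -3/8 + (1/8)*16 = -3/8 + 2 = 13/8)
(-1*(-96) + P(-11, -6))*W(0) = (-1*(-96) + 13/8)*0 = (96 + 13/8)*0 = (781/8)*0 = 0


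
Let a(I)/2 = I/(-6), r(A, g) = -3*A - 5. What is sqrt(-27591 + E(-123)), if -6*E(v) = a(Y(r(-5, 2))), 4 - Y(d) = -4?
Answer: I*sqrt(248315)/3 ≈ 166.1*I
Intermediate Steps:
r(A, g) = -5 - 3*A
Y(d) = 8 (Y(d) = 4 - 1*(-4) = 4 + 4 = 8)
a(I) = -I/3 (a(I) = 2*(I/(-6)) = 2*(I*(-1/6)) = 2*(-I/6) = -I/3)
E(v) = 4/9 (E(v) = -(-1)*8/18 = -1/6*(-8/3) = 4/9)
sqrt(-27591 + E(-123)) = sqrt(-27591 + 4/9) = sqrt(-248315/9) = I*sqrt(248315)/3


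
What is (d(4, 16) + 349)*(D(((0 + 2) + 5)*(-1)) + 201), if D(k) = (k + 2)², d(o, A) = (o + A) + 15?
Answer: 86784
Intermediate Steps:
d(o, A) = 15 + A + o (d(o, A) = (A + o) + 15 = 15 + A + o)
D(k) = (2 + k)²
(d(4, 16) + 349)*(D(((0 + 2) + 5)*(-1)) + 201) = ((15 + 16 + 4) + 349)*((2 + ((0 + 2) + 5)*(-1))² + 201) = (35 + 349)*((2 + (2 + 5)*(-1))² + 201) = 384*((2 + 7*(-1))² + 201) = 384*((2 - 7)² + 201) = 384*((-5)² + 201) = 384*(25 + 201) = 384*226 = 86784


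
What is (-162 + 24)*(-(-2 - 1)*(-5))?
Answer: 2070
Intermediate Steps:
(-162 + 24)*(-(-2 - 1)*(-5)) = -(-138)*(-3*(-5)) = -(-138)*15 = -138*(-15) = 2070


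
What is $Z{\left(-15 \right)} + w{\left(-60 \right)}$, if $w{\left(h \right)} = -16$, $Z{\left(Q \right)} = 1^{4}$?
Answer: $-15$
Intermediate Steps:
$Z{\left(Q \right)} = 1$
$Z{\left(-15 \right)} + w{\left(-60 \right)} = 1 - 16 = -15$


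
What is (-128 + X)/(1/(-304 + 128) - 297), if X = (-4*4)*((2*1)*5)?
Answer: 50688/52273 ≈ 0.96968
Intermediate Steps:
X = -160 (X = -32*5 = -16*10 = -160)
(-128 + X)/(1/(-304 + 128) - 297) = (-128 - 160)/(1/(-304 + 128) - 297) = -288/(1/(-176) - 297) = -288/(-1/176 - 297) = -288/(-52273/176) = -288*(-176/52273) = 50688/52273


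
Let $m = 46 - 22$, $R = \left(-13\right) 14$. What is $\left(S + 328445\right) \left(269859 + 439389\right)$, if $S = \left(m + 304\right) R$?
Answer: $190609690752$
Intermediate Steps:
$R = -182$
$m = 24$ ($m = 46 - 22 = 24$)
$S = -59696$ ($S = \left(24 + 304\right) \left(-182\right) = 328 \left(-182\right) = -59696$)
$\left(S + 328445\right) \left(269859 + 439389\right) = \left(-59696 + 328445\right) \left(269859 + 439389\right) = 268749 \cdot 709248 = 190609690752$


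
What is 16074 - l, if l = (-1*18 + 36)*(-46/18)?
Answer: 16120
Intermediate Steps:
l = -46 (l = (-18 + 36)*(-46*1/18) = 18*(-23/9) = -46)
16074 - l = 16074 - 1*(-46) = 16074 + 46 = 16120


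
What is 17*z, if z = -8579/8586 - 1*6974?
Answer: -1018084831/8586 ≈ -1.1858e+5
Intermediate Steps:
z = -59887343/8586 (z = -8579*1/8586 - 6974 = -8579/8586 - 6974 = -59887343/8586 ≈ -6975.0)
17*z = 17*(-59887343/8586) = -1018084831/8586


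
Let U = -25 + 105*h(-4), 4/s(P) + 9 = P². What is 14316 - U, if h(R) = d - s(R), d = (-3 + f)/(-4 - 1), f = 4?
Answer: 14422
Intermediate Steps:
s(P) = 4/(-9 + P²)
d = -⅕ (d = (-3 + 4)/(-4 - 1) = 1/(-5) = 1*(-⅕) = -⅕ ≈ -0.20000)
h(R) = -⅕ - 4/(-9 + R²)
U = -106 (U = -25 + 105*((-11 - 1*(-4)²)/(5*(-9 + (-4)²))) = -25 + 105*((-11 - 1*16)/(5*(-9 + 16))) = -25 + 105*((⅕)*(-11 - 16)/7) = -25 + 105*((⅕)*(⅐)*(-27)) = -25 + 105*(-27/35) = -25 - 81 = -106)
14316 - U = 14316 - 1*(-106) = 14316 + 106 = 14422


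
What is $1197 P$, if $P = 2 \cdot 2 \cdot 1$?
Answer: $4788$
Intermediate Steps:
$P = 4$ ($P = 4 \cdot 1 = 4$)
$1197 P = 1197 \cdot 4 = 4788$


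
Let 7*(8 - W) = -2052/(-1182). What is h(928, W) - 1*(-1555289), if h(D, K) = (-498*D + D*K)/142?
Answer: 151963102573/97909 ≈ 1.5521e+6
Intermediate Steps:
W = 10690/1379 (W = 8 - (-2052)/(7*(-1182)) = 8 - (-2052)*(-1)/(7*1182) = 8 - ⅐*342/197 = 8 - 342/1379 = 10690/1379 ≈ 7.7520)
h(D, K) = -249*D/71 + D*K/142 (h(D, K) = (-498*D + D*K)*(1/142) = -249*D/71 + D*K/142)
h(928, W) - 1*(-1555289) = (1/142)*928*(-498 + 10690/1379) - 1*(-1555289) = (1/142)*928*(-676052/1379) + 1555289 = -313688128/97909 + 1555289 = 151963102573/97909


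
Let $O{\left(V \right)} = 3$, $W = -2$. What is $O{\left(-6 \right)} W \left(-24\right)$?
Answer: $144$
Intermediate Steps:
$O{\left(-6 \right)} W \left(-24\right) = 3 \left(-2\right) \left(-24\right) = \left(-6\right) \left(-24\right) = 144$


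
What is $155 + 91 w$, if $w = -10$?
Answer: $-755$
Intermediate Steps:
$155 + 91 w = 155 + 91 \left(-10\right) = 155 - 910 = -755$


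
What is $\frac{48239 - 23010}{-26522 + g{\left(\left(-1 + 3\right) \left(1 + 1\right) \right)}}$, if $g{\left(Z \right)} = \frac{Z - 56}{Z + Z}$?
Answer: $- \frac{50458}{53057} \approx -0.95101$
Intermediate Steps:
$g{\left(Z \right)} = \frac{-56 + Z}{2 Z}$
$\frac{48239 - 23010}{-26522 + g{\left(\left(-1 + 3\right) \left(1 + 1\right) \right)}} = \frac{48239 - 23010}{-26522 + \frac{-56 + \left(-1 + 3\right) \left(1 + 1\right)}{2 \left(-1 + 3\right) \left(1 + 1\right)}} = \frac{25229}{-26522 + \frac{-56 + 2 \cdot 2}{2 \cdot 2 \cdot 2}} = \frac{25229}{-26522 + \frac{-56 + 4}{2 \cdot 4}} = \frac{25229}{-26522 + \frac{1}{2} \cdot \frac{1}{4} \left(-52\right)} = \frac{25229}{-26522 - \frac{13}{2}} = \frac{25229}{- \frac{53057}{2}} = 25229 \left(- \frac{2}{53057}\right) = - \frac{50458}{53057}$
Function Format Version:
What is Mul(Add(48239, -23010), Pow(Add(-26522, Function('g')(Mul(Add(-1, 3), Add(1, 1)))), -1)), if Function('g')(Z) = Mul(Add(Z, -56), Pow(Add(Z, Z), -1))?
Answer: Rational(-50458, 53057) ≈ -0.95101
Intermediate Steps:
Function('g')(Z) = Mul(Rational(1, 2), Pow(Z, -1), Add(-56, Z)) (Function('g')(Z) = Mul(Add(-56, Z), Pow(Mul(2, Z), -1)) = Mul(Add(-56, Z), Mul(Rational(1, 2), Pow(Z, -1))) = Mul(Rational(1, 2), Pow(Z, -1), Add(-56, Z)))
Mul(Add(48239, -23010), Pow(Add(-26522, Function('g')(Mul(Add(-1, 3), Add(1, 1)))), -1)) = Mul(Add(48239, -23010), Pow(Add(-26522, Mul(Rational(1, 2), Pow(Mul(Add(-1, 3), Add(1, 1)), -1), Add(-56, Mul(Add(-1, 3), Add(1, 1))))), -1)) = Mul(25229, Pow(Add(-26522, Mul(Rational(1, 2), Pow(Mul(2, 2), -1), Add(-56, Mul(2, 2)))), -1)) = Mul(25229, Pow(Add(-26522, Mul(Rational(1, 2), Pow(4, -1), Add(-56, 4))), -1)) = Mul(25229, Pow(Add(-26522, Mul(Rational(1, 2), Rational(1, 4), -52)), -1)) = Mul(25229, Pow(Add(-26522, Rational(-13, 2)), -1)) = Mul(25229, Pow(Rational(-53057, 2), -1)) = Mul(25229, Rational(-2, 53057)) = Rational(-50458, 53057)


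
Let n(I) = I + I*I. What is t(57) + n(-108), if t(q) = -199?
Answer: 11357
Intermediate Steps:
n(I) = I + I²
t(57) + n(-108) = -199 - 108*(1 - 108) = -199 - 108*(-107) = -199 + 11556 = 11357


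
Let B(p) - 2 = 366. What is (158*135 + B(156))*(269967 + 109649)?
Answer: 8236907968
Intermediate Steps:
B(p) = 368 (B(p) = 2 + 366 = 368)
(158*135 + B(156))*(269967 + 109649) = (158*135 + 368)*(269967 + 109649) = (21330 + 368)*379616 = 21698*379616 = 8236907968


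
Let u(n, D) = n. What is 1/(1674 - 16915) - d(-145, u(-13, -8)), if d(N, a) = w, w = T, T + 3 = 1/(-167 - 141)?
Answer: 14097617/4694228 ≈ 3.0032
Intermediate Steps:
T = -925/308 (T = -3 + 1/(-167 - 141) = -3 + 1/(-308) = -3 - 1/308 = -925/308 ≈ -3.0032)
w = -925/308 ≈ -3.0032
d(N, a) = -925/308
1/(1674 - 16915) - d(-145, u(-13, -8)) = 1/(1674 - 16915) - 1*(-925/308) = 1/(-15241) + 925/308 = -1/15241 + 925/308 = 14097617/4694228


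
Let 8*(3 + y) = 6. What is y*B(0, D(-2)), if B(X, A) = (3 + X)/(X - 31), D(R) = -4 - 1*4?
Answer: 27/124 ≈ 0.21774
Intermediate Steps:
y = -9/4 (y = -3 + (⅛)*6 = -3 + ¾ = -9/4 ≈ -2.2500)
D(R) = -8 (D(R) = -4 - 4 = -8)
B(X, A) = (3 + X)/(-31 + X)
y*B(0, D(-2)) = -9*(3 + 0)/(4*(-31 + 0)) = -9*3/(4*(-31)) = -(-9)*3/124 = -9/4*(-3/31) = 27/124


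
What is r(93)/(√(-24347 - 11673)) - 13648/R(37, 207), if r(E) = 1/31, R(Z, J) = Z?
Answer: -13648/37 - I*√9005/558310 ≈ -368.86 - 0.00016997*I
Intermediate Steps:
r(E) = 1/31
r(93)/(√(-24347 - 11673)) - 13648/R(37, 207) = 1/(31*(√(-24347 - 11673))) - 13648/37 = 1/(31*(√(-36020))) - 13648*1/37 = 1/(31*((2*I*√9005))) - 13648/37 = (-I*√9005/18010)/31 - 13648/37 = -I*√9005/558310 - 13648/37 = -13648/37 - I*√9005/558310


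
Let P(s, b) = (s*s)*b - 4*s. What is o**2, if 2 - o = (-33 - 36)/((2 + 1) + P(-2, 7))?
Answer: 2401/169 ≈ 14.207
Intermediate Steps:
P(s, b) = -4*s + b*s**2 (P(s, b) = s**2*b - 4*s = b*s**2 - 4*s = -4*s + b*s**2)
o = 49/13 (o = 2 - (-33 - 36)/((2 + 1) - 2*(-4 + 7*(-2))) = 2 - (-69)/(3 - 2*(-4 - 14)) = 2 - (-69)/(3 - 2*(-18)) = 2 - (-69)/(3 + 36) = 2 - (-69)/39 = 2 - 1*(-23/13) = 2 + 23/13 = 49/13 ≈ 3.7692)
o**2 = (49/13)**2 = 2401/169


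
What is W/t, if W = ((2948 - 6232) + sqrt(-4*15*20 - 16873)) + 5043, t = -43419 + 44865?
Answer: 1759/1446 + I*sqrt(18073)/1446 ≈ 1.2165 + 0.092971*I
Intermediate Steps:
t = 1446
W = 1759 + I*sqrt(18073) (W = (-3284 + sqrt(-60*20 - 16873)) + 5043 = (-3284 + sqrt(-1200 - 16873)) + 5043 = (-3284 + sqrt(-18073)) + 5043 = (-3284 + I*sqrt(18073)) + 5043 = 1759 + I*sqrt(18073) ≈ 1759.0 + 134.44*I)
W/t = (1759 + I*sqrt(18073))/1446 = (1759 + I*sqrt(18073))*(1/1446) = 1759/1446 + I*sqrt(18073)/1446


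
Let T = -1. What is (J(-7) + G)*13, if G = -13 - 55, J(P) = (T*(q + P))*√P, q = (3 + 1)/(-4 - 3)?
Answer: -884 + 689*I*√7/7 ≈ -884.0 + 260.42*I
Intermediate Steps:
q = -4/7 (q = 4/(-7) = 4*(-⅐) = -4/7 ≈ -0.57143)
J(P) = √P*(4/7 - P) (J(P) = (-(-4/7 + P))*√P = (4/7 - P)*√P = √P*(4/7 - P))
G = -68
(J(-7) + G)*13 = (√(-7)*(4/7 - 1*(-7)) - 68)*13 = ((I*√7)*(4/7 + 7) - 68)*13 = ((I*√7)*(53/7) - 68)*13 = (53*I*√7/7 - 68)*13 = (-68 + 53*I*√7/7)*13 = -884 + 689*I*√7/7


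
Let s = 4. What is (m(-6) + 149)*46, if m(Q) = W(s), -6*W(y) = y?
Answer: 20470/3 ≈ 6823.3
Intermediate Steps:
W(y) = -y/6
m(Q) = -2/3 (m(Q) = -1/6*4 = -2/3)
(m(-6) + 149)*46 = (-2/3 + 149)*46 = (445/3)*46 = 20470/3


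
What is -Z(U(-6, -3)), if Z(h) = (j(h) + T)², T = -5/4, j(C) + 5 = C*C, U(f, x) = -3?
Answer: -121/16 ≈ -7.5625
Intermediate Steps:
j(C) = -5 + C² (j(C) = -5 + C*C = -5 + C²)
T = -5/4 (T = -5*¼ = -5/4 ≈ -1.2500)
Z(h) = (-25/4 + h²)² (Z(h) = ((-5 + h²) - 5/4)² = (-25/4 + h²)²)
-Z(U(-6, -3)) = -(-25 + 4*(-3)²)²/16 = -(-25 + 4*9)²/16 = -(-25 + 36)²/16 = -11²/16 = -121/16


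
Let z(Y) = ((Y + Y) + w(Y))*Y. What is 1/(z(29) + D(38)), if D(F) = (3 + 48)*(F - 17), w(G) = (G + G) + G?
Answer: 1/5276 ≈ 0.00018954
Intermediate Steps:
w(G) = 3*G (w(G) = 2*G + G = 3*G)
z(Y) = 5*Y**2 (z(Y) = ((Y + Y) + 3*Y)*Y = (2*Y + 3*Y)*Y = (5*Y)*Y = 5*Y**2)
D(F) = -867 + 51*F (D(F) = 51*(-17 + F) = -867 + 51*F)
1/(z(29) + D(38)) = 1/(5*29**2 + (-867 + 51*38)) = 1/(5*841 + (-867 + 1938)) = 1/(4205 + 1071) = 1/5276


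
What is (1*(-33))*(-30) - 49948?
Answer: -48958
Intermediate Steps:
(1*(-33))*(-30) - 49948 = -33*(-30) - 49948 = 990 - 49948 = -48958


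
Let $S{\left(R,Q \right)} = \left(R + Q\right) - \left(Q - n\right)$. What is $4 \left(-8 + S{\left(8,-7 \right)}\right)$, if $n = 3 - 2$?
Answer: $4$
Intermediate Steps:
$n = 1$
$S{\left(R,Q \right)} = 1 + R$ ($S{\left(R,Q \right)} = \left(R + Q\right) - \left(-1 + Q\right) = \left(Q + R\right) - \left(-1 + Q\right) = 1 + R$)
$4 \left(-8 + S{\left(8,-7 \right)}\right) = 4 \left(-8 + \left(1 + 8\right)\right) = 4 \left(-8 + 9\right) = 4 \cdot 1 = 4$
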